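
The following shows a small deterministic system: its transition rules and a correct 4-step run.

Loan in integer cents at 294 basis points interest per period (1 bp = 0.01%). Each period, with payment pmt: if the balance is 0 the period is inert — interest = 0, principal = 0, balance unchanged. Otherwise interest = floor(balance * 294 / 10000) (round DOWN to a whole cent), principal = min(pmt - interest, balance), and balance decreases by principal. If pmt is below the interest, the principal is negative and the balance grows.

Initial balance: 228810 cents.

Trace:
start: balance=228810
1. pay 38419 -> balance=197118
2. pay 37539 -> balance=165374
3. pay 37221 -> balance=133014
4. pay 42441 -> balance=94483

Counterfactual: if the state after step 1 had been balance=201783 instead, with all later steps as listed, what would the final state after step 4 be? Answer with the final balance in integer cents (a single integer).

99572

state after step 1 := balance=201783
2. pay 37539 -> balance=170176
3. pay 37221 -> balance=137958
4. pay 42441 -> balance=99572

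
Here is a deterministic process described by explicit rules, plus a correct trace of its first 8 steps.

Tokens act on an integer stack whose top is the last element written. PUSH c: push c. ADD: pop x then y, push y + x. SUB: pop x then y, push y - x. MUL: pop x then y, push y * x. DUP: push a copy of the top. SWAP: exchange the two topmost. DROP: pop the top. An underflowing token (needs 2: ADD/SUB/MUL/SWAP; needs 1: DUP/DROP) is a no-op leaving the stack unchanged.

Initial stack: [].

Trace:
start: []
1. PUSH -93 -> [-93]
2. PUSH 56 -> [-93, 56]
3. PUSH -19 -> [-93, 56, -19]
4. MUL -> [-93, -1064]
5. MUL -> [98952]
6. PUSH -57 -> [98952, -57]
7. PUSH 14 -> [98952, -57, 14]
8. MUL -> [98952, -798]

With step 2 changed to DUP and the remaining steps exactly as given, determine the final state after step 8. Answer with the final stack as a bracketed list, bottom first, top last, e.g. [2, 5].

(re-executing from step 2 with the substitution; state before step 2: [-93])
2. DUP -> [-93, -93]
3. PUSH -19 -> [-93, -93, -19]
4. MUL -> [-93, 1767]
5. MUL -> [-164331]
6. PUSH -57 -> [-164331, -57]
7. PUSH 14 -> [-164331, -57, 14]
8. MUL -> [-164331, -798]

[-164331, -798]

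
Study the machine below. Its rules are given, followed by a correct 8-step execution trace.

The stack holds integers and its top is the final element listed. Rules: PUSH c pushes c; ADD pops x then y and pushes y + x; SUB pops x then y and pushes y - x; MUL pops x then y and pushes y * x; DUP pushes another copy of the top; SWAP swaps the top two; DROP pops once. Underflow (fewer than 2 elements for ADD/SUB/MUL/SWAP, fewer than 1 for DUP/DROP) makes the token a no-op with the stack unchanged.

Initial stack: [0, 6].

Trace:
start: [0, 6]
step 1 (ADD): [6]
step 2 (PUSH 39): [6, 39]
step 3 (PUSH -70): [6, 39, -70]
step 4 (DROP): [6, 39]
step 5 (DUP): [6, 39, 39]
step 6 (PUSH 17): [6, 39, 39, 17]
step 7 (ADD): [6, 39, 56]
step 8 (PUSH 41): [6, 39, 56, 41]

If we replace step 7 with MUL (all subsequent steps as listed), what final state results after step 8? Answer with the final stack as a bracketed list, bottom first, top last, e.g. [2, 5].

[6, 39, 663, 41]

(re-executing from step 7 with the substitution; state before step 7: [6, 39, 39, 17])
step 7 (MUL): [6, 39, 663]
step 8 (PUSH 41): [6, 39, 663, 41]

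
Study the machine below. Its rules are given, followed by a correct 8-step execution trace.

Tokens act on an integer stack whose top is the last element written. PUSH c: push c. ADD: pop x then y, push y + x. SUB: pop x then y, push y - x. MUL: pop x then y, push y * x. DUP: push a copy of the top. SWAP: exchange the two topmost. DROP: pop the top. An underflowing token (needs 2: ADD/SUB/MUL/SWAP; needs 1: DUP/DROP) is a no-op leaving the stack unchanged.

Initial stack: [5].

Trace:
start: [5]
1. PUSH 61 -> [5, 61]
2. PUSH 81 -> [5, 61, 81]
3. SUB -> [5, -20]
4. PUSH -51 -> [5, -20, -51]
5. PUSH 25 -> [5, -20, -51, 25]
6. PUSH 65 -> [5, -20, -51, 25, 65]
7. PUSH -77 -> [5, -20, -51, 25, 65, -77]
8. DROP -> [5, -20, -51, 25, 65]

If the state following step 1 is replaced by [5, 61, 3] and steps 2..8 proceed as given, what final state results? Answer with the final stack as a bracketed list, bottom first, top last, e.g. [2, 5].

state after step 1 := [5, 61, 3]
2. PUSH 81 -> [5, 61, 3, 81]
3. SUB -> [5, 61, -78]
4. PUSH -51 -> [5, 61, -78, -51]
5. PUSH 25 -> [5, 61, -78, -51, 25]
6. PUSH 65 -> [5, 61, -78, -51, 25, 65]
7. PUSH -77 -> [5, 61, -78, -51, 25, 65, -77]
8. DROP -> [5, 61, -78, -51, 25, 65]

[5, 61, -78, -51, 25, 65]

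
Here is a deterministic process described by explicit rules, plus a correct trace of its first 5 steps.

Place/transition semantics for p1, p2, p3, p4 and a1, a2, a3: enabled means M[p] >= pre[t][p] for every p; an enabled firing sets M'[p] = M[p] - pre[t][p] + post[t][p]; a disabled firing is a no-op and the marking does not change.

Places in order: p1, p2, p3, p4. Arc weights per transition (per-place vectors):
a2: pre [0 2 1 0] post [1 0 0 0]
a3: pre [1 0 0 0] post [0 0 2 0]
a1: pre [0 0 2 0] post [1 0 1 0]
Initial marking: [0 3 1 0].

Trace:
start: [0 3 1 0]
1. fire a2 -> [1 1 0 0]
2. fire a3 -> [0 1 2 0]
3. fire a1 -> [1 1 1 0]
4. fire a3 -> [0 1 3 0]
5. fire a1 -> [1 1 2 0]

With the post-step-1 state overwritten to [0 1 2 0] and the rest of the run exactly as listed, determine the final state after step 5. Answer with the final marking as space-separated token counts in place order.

1 1 2 0

state after step 1 := [0 1 2 0]
2. fire a3 -> [0 1 2 0]
3. fire a1 -> [1 1 1 0]
4. fire a3 -> [0 1 3 0]
5. fire a1 -> [1 1 2 0]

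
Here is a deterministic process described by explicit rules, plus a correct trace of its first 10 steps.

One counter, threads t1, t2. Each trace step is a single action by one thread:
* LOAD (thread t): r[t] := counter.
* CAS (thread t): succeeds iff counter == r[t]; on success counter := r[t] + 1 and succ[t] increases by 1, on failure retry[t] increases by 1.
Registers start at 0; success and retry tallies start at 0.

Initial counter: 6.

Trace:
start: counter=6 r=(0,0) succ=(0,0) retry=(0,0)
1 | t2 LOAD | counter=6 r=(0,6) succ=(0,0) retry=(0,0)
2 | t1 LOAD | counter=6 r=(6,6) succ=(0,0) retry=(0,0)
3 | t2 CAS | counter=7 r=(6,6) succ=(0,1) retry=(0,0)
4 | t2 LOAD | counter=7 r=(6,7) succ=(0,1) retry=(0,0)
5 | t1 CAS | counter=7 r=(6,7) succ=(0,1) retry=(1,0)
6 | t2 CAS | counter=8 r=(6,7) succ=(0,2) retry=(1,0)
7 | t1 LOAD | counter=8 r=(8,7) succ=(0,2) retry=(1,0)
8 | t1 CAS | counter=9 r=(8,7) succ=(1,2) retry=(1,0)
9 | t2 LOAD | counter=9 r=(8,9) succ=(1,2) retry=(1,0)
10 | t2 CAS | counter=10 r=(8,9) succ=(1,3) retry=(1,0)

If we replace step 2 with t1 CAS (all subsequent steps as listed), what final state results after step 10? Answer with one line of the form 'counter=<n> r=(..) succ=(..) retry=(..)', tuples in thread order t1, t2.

(re-executing from step 2 with the substitution; state before step 2: counter=6 r=(0,6) succ=(0,0) retry=(0,0))
2 | t1 CAS | counter=6 r=(0,6) succ=(0,0) retry=(1,0)
3 | t2 CAS | counter=7 r=(0,6) succ=(0,1) retry=(1,0)
4 | t2 LOAD | counter=7 r=(0,7) succ=(0,1) retry=(1,0)
5 | t1 CAS | counter=7 r=(0,7) succ=(0,1) retry=(2,0)
6 | t2 CAS | counter=8 r=(0,7) succ=(0,2) retry=(2,0)
7 | t1 LOAD | counter=8 r=(8,7) succ=(0,2) retry=(2,0)
8 | t1 CAS | counter=9 r=(8,7) succ=(1,2) retry=(2,0)
9 | t2 LOAD | counter=9 r=(8,9) succ=(1,2) retry=(2,0)
10 | t2 CAS | counter=10 r=(8,9) succ=(1,3) retry=(2,0)

counter=10 r=(8,9) succ=(1,3) retry=(2,0)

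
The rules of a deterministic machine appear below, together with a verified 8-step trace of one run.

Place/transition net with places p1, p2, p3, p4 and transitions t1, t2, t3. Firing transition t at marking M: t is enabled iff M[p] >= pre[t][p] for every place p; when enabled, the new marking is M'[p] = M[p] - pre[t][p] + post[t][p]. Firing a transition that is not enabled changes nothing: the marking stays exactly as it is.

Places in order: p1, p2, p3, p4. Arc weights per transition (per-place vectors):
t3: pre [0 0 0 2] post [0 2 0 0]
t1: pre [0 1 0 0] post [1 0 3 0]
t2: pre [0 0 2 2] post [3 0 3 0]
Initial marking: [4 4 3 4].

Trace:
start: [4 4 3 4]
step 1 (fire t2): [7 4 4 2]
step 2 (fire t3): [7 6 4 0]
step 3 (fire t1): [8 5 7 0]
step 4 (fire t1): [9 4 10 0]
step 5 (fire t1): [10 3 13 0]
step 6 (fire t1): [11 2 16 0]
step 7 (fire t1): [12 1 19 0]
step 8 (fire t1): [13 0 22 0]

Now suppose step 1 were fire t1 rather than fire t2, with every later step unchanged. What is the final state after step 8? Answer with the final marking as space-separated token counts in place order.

(re-executing from step 1 with the substitution; state before step 1: [4 4 3 4])
step 1 (fire t1): [5 3 6 4]
step 2 (fire t3): [5 5 6 2]
step 3 (fire t1): [6 4 9 2]
step 4 (fire t1): [7 3 12 2]
step 5 (fire t1): [8 2 15 2]
step 6 (fire t1): [9 1 18 2]
step 7 (fire t1): [10 0 21 2]
step 8 (fire t1): [10 0 21 2]

10 0 21 2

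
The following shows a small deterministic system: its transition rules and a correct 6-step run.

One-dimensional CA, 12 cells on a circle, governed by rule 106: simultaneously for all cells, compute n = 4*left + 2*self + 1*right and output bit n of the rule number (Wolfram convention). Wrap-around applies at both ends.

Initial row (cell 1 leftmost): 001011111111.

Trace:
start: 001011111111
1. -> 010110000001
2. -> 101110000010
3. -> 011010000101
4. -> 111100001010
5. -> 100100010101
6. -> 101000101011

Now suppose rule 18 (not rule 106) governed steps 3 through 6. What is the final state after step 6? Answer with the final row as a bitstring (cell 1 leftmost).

101010000010

(re-executing steps 3..6 under rule 18; state before step 3: 101110000010)
3. -> 000001000100
4. -> 000010101010
5. -> 000100000001
6. -> 101010000010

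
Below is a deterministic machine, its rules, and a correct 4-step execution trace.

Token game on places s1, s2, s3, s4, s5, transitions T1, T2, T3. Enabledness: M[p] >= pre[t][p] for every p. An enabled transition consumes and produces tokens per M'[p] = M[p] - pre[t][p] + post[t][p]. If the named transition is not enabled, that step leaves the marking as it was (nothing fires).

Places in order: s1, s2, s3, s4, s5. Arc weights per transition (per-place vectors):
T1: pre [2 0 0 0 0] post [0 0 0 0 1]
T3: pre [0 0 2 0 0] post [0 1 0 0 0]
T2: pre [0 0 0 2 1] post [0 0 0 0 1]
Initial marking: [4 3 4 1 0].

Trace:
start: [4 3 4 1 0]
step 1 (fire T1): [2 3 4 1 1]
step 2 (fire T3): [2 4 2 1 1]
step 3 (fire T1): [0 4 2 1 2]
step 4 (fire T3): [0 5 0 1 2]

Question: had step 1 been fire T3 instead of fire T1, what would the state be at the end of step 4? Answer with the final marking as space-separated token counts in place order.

(re-executing from step 1 with the substitution; state before step 1: [4 3 4 1 0])
step 1 (fire T3): [4 4 2 1 0]
step 2 (fire T3): [4 5 0 1 0]
step 3 (fire T1): [2 5 0 1 1]
step 4 (fire T3): [2 5 0 1 1]

2 5 0 1 1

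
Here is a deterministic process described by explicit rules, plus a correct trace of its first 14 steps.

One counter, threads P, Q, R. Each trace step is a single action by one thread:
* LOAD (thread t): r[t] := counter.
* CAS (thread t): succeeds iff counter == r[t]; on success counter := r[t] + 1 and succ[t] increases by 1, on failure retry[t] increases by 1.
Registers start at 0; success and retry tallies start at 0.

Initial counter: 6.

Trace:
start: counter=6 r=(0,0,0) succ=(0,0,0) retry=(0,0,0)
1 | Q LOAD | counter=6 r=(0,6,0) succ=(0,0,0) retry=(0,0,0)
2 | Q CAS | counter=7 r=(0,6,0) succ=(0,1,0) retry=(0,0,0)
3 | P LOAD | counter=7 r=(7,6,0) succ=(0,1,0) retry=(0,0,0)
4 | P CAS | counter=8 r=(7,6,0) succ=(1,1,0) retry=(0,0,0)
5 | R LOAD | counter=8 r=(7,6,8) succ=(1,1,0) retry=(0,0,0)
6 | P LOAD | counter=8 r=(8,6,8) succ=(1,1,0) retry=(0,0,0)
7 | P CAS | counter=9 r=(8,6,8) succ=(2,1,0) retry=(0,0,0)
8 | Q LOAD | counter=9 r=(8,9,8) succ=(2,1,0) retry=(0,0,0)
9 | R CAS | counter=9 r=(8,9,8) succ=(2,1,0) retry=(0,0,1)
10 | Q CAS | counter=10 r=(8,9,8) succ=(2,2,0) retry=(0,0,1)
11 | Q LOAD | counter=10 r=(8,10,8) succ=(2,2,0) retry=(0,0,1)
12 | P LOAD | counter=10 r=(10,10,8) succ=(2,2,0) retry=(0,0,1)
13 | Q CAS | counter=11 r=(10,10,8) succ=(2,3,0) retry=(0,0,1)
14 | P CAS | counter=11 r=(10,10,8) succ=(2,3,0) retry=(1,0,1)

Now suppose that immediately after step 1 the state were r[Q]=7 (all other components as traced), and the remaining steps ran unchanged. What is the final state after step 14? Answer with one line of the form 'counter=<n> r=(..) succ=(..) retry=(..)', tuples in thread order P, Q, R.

counter=10 r=(9,9,7) succ=(2,2,0) retry=(1,1,1)

state after step 1 := counter=6 r=(0,7,0) succ=(0,0,0) retry=(0,0,0)
2 | Q CAS | counter=6 r=(0,7,0) succ=(0,0,0) retry=(0,1,0)
3 | P LOAD | counter=6 r=(6,7,0) succ=(0,0,0) retry=(0,1,0)
4 | P CAS | counter=7 r=(6,7,0) succ=(1,0,0) retry=(0,1,0)
5 | R LOAD | counter=7 r=(6,7,7) succ=(1,0,0) retry=(0,1,0)
6 | P LOAD | counter=7 r=(7,7,7) succ=(1,0,0) retry=(0,1,0)
7 | P CAS | counter=8 r=(7,7,7) succ=(2,0,0) retry=(0,1,0)
8 | Q LOAD | counter=8 r=(7,8,7) succ=(2,0,0) retry=(0,1,0)
9 | R CAS | counter=8 r=(7,8,7) succ=(2,0,0) retry=(0,1,1)
10 | Q CAS | counter=9 r=(7,8,7) succ=(2,1,0) retry=(0,1,1)
11 | Q LOAD | counter=9 r=(7,9,7) succ=(2,1,0) retry=(0,1,1)
12 | P LOAD | counter=9 r=(9,9,7) succ=(2,1,0) retry=(0,1,1)
13 | Q CAS | counter=10 r=(9,9,7) succ=(2,2,0) retry=(0,1,1)
14 | P CAS | counter=10 r=(9,9,7) succ=(2,2,0) retry=(1,1,1)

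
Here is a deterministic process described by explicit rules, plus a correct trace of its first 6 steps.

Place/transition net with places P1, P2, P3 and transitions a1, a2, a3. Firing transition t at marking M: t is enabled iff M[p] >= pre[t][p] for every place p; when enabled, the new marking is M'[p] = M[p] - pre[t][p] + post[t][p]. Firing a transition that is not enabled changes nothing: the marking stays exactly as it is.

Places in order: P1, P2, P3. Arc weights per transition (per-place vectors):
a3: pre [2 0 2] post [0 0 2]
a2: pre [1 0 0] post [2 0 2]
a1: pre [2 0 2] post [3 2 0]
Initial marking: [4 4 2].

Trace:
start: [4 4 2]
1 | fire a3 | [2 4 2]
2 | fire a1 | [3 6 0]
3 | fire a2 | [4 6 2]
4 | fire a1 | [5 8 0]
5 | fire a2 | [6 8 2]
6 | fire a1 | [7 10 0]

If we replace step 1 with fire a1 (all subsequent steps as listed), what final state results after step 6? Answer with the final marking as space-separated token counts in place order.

(re-executing from step 1 with the substitution; state before step 1: [4 4 2])
1 | fire a1 | [5 6 0]
2 | fire a1 | [5 6 0]
3 | fire a2 | [6 6 2]
4 | fire a1 | [7 8 0]
5 | fire a2 | [8 8 2]
6 | fire a1 | [9 10 0]

9 10 0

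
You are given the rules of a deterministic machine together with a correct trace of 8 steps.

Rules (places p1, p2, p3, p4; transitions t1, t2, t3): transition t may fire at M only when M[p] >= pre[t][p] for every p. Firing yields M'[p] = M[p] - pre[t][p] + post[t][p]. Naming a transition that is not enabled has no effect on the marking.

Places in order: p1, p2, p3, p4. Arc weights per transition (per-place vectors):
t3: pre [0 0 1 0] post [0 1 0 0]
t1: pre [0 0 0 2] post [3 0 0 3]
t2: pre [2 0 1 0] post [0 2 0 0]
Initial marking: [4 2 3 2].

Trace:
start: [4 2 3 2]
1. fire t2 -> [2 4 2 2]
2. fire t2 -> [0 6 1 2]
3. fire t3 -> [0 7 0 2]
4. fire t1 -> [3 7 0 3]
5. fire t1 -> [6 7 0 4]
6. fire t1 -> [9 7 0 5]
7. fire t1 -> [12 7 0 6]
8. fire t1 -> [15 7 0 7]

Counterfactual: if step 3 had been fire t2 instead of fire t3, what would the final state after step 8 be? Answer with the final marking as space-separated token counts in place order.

15 6 1 7

(re-executing from step 3 with the substitution; state before step 3: [0 6 1 2])
3. fire t2 -> [0 6 1 2]
4. fire t1 -> [3 6 1 3]
5. fire t1 -> [6 6 1 4]
6. fire t1 -> [9 6 1 5]
7. fire t1 -> [12 6 1 6]
8. fire t1 -> [15 6 1 7]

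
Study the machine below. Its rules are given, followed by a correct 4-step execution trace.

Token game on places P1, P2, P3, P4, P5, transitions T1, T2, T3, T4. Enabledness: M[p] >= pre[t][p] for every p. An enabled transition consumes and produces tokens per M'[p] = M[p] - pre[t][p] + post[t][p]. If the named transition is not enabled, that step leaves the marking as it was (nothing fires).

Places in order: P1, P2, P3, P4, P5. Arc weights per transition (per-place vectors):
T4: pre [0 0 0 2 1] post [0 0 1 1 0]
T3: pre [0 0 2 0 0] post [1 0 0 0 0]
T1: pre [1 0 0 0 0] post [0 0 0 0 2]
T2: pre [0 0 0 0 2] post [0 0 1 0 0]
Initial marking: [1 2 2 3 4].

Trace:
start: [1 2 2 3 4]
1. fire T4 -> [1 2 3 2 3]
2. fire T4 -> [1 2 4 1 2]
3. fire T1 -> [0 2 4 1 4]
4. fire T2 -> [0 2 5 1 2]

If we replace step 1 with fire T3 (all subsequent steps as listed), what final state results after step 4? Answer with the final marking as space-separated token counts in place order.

1 2 2 2 3

(re-executing from step 1 with the substitution; state before step 1: [1 2 2 3 4])
1. fire T3 -> [2 2 0 3 4]
2. fire T4 -> [2 2 1 2 3]
3. fire T1 -> [1 2 1 2 5]
4. fire T2 -> [1 2 2 2 3]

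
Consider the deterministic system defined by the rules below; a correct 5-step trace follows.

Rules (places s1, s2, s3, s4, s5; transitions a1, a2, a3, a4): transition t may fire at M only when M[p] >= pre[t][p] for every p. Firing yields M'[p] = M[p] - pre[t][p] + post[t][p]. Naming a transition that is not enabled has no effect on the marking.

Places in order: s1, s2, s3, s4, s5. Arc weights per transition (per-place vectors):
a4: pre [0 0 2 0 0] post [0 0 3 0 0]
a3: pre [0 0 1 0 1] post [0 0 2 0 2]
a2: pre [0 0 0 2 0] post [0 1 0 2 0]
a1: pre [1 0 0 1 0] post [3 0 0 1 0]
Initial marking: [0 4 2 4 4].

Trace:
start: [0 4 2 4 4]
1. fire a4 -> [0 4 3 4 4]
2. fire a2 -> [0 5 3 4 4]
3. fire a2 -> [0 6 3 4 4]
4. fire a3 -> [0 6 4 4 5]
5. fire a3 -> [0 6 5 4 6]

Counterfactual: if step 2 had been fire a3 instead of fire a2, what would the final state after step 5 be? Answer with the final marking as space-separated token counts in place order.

(re-executing from step 2 with the substitution; state before step 2: [0 4 3 4 4])
2. fire a3 -> [0 4 4 4 5]
3. fire a2 -> [0 5 4 4 5]
4. fire a3 -> [0 5 5 4 6]
5. fire a3 -> [0 5 6 4 7]

0 5 6 4 7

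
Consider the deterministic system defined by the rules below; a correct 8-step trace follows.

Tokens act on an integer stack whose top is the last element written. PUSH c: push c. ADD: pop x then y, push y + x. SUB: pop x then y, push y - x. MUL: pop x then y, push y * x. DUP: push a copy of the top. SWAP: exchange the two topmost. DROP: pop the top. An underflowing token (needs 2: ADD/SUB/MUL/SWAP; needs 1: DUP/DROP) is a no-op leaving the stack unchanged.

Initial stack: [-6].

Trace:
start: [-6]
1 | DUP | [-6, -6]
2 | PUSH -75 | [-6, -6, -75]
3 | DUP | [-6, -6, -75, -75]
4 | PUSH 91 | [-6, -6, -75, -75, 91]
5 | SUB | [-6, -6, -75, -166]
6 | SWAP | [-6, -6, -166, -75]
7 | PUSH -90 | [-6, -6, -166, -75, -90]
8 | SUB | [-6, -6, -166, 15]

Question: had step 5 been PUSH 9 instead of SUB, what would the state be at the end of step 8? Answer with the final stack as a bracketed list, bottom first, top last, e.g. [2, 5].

(re-executing from step 5 with the substitution; state before step 5: [-6, -6, -75, -75, 91])
5 | PUSH 9 | [-6, -6, -75, -75, 91, 9]
6 | SWAP | [-6, -6, -75, -75, 9, 91]
7 | PUSH -90 | [-6, -6, -75, -75, 9, 91, -90]
8 | SUB | [-6, -6, -75, -75, 9, 181]

[-6, -6, -75, -75, 9, 181]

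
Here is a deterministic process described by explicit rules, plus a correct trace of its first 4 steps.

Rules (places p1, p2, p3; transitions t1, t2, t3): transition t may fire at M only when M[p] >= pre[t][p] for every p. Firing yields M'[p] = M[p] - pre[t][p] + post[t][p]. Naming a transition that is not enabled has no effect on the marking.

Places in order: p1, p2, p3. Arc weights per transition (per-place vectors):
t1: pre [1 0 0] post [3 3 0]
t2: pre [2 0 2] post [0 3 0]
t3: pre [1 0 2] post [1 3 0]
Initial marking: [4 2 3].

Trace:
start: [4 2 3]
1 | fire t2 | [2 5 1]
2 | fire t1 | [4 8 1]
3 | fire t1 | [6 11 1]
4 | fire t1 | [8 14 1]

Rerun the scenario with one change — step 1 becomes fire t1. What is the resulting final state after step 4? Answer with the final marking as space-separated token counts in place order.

12 14 3

(re-executing from step 1 with the substitution; state before step 1: [4 2 3])
1 | fire t1 | [6 5 3]
2 | fire t1 | [8 8 3]
3 | fire t1 | [10 11 3]
4 | fire t1 | [12 14 3]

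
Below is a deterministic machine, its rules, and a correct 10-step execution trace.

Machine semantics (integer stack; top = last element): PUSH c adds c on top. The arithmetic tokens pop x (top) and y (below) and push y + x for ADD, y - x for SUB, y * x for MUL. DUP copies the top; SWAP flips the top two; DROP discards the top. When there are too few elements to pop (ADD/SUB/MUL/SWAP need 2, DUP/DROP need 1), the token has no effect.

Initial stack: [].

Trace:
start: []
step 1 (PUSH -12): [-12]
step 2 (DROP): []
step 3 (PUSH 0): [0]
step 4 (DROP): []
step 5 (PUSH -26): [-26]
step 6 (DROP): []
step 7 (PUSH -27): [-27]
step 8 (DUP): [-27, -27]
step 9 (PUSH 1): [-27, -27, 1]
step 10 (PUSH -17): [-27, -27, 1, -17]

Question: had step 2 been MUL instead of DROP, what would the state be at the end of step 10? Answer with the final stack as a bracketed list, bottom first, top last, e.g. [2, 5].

(re-executing from step 2 with the substitution; state before step 2: [-12])
step 2 (MUL): [-12]
step 3 (PUSH 0): [-12, 0]
step 4 (DROP): [-12]
step 5 (PUSH -26): [-12, -26]
step 6 (DROP): [-12]
step 7 (PUSH -27): [-12, -27]
step 8 (DUP): [-12, -27, -27]
step 9 (PUSH 1): [-12, -27, -27, 1]
step 10 (PUSH -17): [-12, -27, -27, 1, -17]

[-12, -27, -27, 1, -17]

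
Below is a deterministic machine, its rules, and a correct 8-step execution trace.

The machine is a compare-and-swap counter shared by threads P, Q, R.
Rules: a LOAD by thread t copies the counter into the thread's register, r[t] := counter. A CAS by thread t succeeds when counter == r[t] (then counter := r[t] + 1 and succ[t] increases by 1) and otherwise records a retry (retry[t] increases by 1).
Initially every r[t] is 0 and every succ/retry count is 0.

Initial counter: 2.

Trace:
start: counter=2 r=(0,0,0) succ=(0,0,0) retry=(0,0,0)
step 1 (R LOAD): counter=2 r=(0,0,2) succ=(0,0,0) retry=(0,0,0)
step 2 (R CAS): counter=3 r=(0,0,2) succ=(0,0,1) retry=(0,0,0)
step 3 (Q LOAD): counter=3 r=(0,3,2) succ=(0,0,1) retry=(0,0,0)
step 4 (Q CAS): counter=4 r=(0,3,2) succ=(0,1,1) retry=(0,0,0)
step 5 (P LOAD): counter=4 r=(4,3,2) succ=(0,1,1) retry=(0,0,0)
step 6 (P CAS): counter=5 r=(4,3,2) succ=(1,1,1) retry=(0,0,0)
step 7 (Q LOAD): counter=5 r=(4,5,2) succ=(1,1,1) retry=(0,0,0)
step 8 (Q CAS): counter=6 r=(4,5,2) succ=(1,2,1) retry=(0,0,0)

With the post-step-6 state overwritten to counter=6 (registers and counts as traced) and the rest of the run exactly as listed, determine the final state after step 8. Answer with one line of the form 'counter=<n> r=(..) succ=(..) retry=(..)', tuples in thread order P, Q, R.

state after step 6 := counter=6 r=(4,3,2) succ=(1,1,1) retry=(0,0,0)
step 7 (Q LOAD): counter=6 r=(4,6,2) succ=(1,1,1) retry=(0,0,0)
step 8 (Q CAS): counter=7 r=(4,6,2) succ=(1,2,1) retry=(0,0,0)

counter=7 r=(4,6,2) succ=(1,2,1) retry=(0,0,0)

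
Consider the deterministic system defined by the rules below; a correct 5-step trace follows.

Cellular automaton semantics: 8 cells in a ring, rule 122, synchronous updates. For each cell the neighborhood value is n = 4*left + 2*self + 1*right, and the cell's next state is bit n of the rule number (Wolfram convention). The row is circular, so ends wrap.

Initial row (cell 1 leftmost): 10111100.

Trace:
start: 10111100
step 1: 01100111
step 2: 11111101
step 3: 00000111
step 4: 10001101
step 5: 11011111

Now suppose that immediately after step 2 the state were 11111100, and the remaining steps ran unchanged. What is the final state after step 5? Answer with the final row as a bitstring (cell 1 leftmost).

11111111

state after step 2 := 11111100
step 3: 10000111
step 4: 11001100
step 5: 11111111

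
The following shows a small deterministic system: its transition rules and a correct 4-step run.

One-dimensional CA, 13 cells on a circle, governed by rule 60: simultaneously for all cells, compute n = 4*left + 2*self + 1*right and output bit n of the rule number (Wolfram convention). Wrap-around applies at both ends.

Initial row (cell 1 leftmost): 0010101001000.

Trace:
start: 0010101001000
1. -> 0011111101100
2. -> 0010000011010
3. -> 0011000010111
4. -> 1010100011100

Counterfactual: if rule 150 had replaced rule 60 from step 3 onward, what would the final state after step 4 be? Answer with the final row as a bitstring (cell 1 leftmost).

0010101110100

(re-executing steps 3..4 under rule 150; state before step 3: 0010000011010)
3. -> 0111000100011
4. -> 0010101110100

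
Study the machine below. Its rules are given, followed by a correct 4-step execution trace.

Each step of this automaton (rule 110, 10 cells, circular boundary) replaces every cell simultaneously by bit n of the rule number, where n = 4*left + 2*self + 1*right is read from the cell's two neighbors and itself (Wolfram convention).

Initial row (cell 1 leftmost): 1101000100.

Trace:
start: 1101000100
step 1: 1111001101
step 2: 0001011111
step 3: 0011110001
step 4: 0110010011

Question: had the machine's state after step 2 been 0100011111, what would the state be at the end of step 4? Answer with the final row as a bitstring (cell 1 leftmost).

state after step 2 := 0100011111
step 3: 1100110001
step 4: 0101110011

0101110011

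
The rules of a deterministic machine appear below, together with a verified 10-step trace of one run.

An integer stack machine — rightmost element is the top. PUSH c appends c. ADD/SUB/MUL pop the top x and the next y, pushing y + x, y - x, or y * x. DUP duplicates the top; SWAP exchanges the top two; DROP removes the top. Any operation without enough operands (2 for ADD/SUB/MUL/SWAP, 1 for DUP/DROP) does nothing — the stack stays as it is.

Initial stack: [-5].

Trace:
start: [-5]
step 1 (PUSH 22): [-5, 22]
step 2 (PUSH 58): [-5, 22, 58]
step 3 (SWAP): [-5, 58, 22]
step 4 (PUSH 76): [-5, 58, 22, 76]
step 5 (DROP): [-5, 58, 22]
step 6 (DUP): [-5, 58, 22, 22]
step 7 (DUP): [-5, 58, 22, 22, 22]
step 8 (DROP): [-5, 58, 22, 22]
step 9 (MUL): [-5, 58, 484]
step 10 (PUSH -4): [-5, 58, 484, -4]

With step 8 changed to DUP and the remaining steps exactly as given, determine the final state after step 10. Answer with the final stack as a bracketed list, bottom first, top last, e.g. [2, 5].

[-5, 58, 22, 22, 484, -4]

(re-executing from step 8 with the substitution; state before step 8: [-5, 58, 22, 22, 22])
step 8 (DUP): [-5, 58, 22, 22, 22, 22]
step 9 (MUL): [-5, 58, 22, 22, 484]
step 10 (PUSH -4): [-5, 58, 22, 22, 484, -4]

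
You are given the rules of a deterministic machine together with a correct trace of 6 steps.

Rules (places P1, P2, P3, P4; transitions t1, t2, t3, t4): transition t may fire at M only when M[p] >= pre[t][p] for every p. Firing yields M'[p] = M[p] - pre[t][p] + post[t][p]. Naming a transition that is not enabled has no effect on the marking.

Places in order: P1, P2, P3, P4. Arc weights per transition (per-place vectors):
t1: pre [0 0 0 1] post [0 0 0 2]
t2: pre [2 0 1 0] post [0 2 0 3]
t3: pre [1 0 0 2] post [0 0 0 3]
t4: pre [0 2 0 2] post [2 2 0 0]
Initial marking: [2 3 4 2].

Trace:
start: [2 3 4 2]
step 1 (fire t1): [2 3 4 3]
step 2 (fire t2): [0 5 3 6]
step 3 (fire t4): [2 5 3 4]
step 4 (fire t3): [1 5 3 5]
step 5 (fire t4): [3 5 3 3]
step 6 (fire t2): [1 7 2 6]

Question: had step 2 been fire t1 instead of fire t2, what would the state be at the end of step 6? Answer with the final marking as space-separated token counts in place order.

(re-executing from step 2 with the substitution; state before step 2: [2 3 4 3])
step 2 (fire t1): [2 3 4 4]
step 3 (fire t4): [4 3 4 2]
step 4 (fire t3): [3 3 4 3]
step 5 (fire t4): [5 3 4 1]
step 6 (fire t2): [3 5 3 4]

3 5 3 4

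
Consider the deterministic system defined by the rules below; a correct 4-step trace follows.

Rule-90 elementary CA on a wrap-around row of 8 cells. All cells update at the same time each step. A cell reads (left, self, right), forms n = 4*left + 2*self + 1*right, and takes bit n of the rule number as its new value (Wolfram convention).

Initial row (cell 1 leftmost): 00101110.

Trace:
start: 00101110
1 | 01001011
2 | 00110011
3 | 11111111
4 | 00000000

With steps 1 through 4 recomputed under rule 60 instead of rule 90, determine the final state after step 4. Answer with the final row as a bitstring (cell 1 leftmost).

(re-executing steps 1..4 under rule 60; state before step 1: 00101110)
1 | 00111001
2 | 10100101
3 | 01110111
4 | 11001100

11001100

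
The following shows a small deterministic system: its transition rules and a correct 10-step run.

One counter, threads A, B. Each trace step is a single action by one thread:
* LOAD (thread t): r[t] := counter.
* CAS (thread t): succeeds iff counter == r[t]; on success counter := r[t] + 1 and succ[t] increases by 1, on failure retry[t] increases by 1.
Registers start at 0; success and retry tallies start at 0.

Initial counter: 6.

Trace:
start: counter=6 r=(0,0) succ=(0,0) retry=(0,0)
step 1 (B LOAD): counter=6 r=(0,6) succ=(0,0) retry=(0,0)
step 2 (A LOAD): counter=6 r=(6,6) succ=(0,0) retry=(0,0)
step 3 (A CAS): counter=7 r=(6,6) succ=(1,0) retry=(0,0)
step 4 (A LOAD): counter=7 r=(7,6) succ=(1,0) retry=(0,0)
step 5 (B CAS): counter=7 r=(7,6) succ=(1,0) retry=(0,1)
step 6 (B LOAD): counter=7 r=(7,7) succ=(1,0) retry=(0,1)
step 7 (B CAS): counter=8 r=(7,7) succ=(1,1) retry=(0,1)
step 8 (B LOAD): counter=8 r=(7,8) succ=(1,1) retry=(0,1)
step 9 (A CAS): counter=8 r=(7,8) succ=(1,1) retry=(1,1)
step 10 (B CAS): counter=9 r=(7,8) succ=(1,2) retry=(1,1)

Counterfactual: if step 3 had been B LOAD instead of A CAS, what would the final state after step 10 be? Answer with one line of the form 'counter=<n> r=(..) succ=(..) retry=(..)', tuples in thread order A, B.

counter=9 r=(6,8) succ=(0,3) retry=(1,0)

(re-executing from step 3 with the substitution; state before step 3: counter=6 r=(6,6) succ=(0,0) retry=(0,0))
step 3 (B LOAD): counter=6 r=(6,6) succ=(0,0) retry=(0,0)
step 4 (A LOAD): counter=6 r=(6,6) succ=(0,0) retry=(0,0)
step 5 (B CAS): counter=7 r=(6,6) succ=(0,1) retry=(0,0)
step 6 (B LOAD): counter=7 r=(6,7) succ=(0,1) retry=(0,0)
step 7 (B CAS): counter=8 r=(6,7) succ=(0,2) retry=(0,0)
step 8 (B LOAD): counter=8 r=(6,8) succ=(0,2) retry=(0,0)
step 9 (A CAS): counter=8 r=(6,8) succ=(0,2) retry=(1,0)
step 10 (B CAS): counter=9 r=(6,8) succ=(0,3) retry=(1,0)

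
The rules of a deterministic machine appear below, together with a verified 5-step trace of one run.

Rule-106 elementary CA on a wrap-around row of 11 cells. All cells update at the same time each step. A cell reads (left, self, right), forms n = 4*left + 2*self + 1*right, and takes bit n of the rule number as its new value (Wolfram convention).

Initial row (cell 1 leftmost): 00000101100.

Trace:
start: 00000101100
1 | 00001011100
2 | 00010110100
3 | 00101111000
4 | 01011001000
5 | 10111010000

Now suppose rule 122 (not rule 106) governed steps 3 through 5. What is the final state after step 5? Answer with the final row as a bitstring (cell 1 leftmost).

10111111110

(re-executing steps 3..5 under rule 122; state before step 3: 00010110100)
3 | 00101111010
4 | 01011001101
5 | 10111111110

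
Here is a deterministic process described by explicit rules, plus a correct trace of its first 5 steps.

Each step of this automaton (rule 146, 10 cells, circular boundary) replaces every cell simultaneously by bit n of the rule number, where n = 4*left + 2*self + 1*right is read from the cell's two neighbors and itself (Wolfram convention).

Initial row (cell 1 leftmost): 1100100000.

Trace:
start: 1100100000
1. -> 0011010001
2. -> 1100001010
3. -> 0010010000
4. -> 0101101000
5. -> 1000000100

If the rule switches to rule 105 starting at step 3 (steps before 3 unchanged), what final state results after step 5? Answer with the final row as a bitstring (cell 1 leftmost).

1100101011

(re-executing steps 3..5 under rule 105; state before step 3: 1100001010)
3. -> 1101100101
4. -> 0111100011
5. -> 1100101011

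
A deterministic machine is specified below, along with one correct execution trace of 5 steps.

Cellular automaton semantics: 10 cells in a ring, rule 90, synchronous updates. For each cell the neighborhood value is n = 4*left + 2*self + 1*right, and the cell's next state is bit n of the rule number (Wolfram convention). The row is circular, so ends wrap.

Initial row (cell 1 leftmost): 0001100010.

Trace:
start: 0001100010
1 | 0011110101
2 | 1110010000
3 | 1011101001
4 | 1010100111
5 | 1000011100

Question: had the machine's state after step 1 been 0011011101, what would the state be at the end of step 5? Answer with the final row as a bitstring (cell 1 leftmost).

1010011110

state after step 1 := 0011011101
2 | 1111010100
3 | 1001000011
4 | 1110100110
5 | 1010011110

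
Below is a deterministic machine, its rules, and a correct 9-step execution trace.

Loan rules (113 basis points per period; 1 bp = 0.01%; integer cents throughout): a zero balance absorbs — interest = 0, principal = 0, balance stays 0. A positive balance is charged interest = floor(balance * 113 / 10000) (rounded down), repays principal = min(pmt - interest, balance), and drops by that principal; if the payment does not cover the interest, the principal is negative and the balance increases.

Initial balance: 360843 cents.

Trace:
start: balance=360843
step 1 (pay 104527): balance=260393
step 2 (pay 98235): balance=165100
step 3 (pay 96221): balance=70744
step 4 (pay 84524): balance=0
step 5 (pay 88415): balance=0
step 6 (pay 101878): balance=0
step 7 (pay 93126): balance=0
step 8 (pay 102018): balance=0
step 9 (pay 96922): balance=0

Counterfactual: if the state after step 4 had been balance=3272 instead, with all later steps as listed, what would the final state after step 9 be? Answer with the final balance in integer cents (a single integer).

0

state after step 4 := balance=3272
step 5 (pay 88415): balance=0
step 6 (pay 101878): balance=0
step 7 (pay 93126): balance=0
step 8 (pay 102018): balance=0
step 9 (pay 96922): balance=0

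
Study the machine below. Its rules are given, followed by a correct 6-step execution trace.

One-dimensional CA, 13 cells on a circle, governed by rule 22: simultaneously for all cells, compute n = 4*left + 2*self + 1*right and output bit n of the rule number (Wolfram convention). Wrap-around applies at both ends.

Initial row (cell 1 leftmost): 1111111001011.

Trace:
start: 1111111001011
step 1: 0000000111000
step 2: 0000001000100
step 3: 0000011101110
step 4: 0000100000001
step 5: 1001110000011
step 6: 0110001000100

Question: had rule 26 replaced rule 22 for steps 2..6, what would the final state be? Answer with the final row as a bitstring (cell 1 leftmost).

(re-executing steps 2..6 under rule 26; state before step 2: 0000000111000)
step 2: 0000001100100
step 3: 0000011011010
step 4: 0000110010001
step 5: 1001101101010
step 6: 0111001000000

0111001000000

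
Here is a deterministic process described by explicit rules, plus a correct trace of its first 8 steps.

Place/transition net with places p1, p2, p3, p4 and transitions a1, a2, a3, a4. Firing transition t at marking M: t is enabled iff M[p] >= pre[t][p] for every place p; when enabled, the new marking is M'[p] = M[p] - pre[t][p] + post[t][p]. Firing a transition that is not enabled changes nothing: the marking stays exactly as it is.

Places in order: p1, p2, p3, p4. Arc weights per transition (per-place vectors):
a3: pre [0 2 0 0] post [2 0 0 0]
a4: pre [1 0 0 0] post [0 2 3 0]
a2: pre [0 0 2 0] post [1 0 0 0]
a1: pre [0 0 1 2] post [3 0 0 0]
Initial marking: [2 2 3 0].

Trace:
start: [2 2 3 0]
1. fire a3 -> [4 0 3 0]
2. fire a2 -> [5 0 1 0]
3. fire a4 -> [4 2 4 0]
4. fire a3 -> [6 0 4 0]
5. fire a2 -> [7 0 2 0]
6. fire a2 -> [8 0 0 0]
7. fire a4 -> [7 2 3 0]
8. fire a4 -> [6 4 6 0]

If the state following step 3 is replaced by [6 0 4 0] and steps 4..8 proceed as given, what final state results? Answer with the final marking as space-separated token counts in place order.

state after step 3 := [6 0 4 0]
4. fire a3 -> [6 0 4 0]
5. fire a2 -> [7 0 2 0]
6. fire a2 -> [8 0 0 0]
7. fire a4 -> [7 2 3 0]
8. fire a4 -> [6 4 6 0]

6 4 6 0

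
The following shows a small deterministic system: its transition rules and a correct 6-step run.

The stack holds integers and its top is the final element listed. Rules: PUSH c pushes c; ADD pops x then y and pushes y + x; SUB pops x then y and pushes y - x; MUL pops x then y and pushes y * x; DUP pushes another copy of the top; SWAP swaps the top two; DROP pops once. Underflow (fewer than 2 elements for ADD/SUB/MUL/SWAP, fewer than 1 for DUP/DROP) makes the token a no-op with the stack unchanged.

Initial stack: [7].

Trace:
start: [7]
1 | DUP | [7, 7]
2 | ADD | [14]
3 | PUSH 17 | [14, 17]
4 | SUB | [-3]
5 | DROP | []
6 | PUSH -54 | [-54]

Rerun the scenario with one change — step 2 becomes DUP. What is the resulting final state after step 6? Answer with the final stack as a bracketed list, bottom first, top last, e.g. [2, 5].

(re-executing from step 2 with the substitution; state before step 2: [7, 7])
2 | DUP | [7, 7, 7]
3 | PUSH 17 | [7, 7, 7, 17]
4 | SUB | [7, 7, -10]
5 | DROP | [7, 7]
6 | PUSH -54 | [7, 7, -54]

[7, 7, -54]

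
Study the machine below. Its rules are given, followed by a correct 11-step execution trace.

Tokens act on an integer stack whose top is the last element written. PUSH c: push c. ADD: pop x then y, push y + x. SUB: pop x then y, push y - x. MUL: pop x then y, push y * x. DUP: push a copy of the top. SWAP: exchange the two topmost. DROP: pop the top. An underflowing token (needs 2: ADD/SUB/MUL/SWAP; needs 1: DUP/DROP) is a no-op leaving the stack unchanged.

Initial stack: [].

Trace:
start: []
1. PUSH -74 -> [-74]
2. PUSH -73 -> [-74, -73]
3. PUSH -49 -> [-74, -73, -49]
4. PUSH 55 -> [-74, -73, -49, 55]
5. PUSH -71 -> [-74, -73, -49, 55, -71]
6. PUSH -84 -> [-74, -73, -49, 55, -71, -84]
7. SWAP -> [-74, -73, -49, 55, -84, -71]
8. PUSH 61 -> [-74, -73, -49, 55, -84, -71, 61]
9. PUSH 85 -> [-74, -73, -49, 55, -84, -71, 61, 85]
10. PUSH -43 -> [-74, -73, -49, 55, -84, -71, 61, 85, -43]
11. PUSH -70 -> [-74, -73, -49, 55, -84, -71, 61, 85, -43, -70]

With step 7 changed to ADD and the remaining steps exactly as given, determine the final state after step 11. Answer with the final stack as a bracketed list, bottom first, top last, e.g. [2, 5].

(re-executing from step 7 with the substitution; state before step 7: [-74, -73, -49, 55, -71, -84])
7. ADD -> [-74, -73, -49, 55, -155]
8. PUSH 61 -> [-74, -73, -49, 55, -155, 61]
9. PUSH 85 -> [-74, -73, -49, 55, -155, 61, 85]
10. PUSH -43 -> [-74, -73, -49, 55, -155, 61, 85, -43]
11. PUSH -70 -> [-74, -73, -49, 55, -155, 61, 85, -43, -70]

[-74, -73, -49, 55, -155, 61, 85, -43, -70]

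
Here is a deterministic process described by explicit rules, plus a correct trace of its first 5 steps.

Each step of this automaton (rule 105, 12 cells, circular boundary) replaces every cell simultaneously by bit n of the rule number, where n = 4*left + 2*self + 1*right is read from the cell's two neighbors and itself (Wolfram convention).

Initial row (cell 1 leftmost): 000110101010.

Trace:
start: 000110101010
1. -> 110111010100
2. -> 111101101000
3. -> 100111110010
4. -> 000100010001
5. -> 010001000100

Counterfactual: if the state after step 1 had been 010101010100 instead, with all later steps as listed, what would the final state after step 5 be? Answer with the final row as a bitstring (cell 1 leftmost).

010001000100

state after step 1 := 010101010100
2. -> 001010101001
3. -> 000101010000
4. -> 110010100111
5. -> 010001000100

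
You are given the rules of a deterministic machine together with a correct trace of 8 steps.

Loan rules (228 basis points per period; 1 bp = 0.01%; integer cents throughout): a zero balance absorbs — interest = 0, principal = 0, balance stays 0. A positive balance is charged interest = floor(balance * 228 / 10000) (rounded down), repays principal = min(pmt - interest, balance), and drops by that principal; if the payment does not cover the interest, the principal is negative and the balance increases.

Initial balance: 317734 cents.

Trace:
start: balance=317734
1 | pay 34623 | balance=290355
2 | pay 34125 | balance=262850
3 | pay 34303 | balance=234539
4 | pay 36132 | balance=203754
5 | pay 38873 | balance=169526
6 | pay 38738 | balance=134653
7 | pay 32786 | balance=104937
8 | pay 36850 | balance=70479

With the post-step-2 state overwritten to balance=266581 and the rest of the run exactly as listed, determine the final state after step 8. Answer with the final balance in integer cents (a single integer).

state after step 2 := balance=266581
3 | pay 34303 | balance=238356
4 | pay 36132 | balance=207658
5 | pay 38873 | balance=173519
6 | pay 38738 | balance=138737
7 | pay 32786 | balance=109114
8 | pay 36850 | balance=74751

74751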